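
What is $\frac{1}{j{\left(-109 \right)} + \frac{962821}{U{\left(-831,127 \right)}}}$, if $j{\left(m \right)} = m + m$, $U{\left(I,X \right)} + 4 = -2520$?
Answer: $- \frac{2524}{1513053} \approx -0.0016681$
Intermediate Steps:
$U{\left(I,X \right)} = -2524$ ($U{\left(I,X \right)} = -4 - 2520 = -2524$)
$j{\left(m \right)} = 2 m$
$\frac{1}{j{\left(-109 \right)} + \frac{962821}{U{\left(-831,127 \right)}}} = \frac{1}{2 \left(-109\right) + \frac{962821}{-2524}} = \frac{1}{-218 + 962821 \left(- \frac{1}{2524}\right)} = \frac{1}{-218 - \frac{962821}{2524}} = \frac{1}{- \frac{1513053}{2524}} = - \frac{2524}{1513053}$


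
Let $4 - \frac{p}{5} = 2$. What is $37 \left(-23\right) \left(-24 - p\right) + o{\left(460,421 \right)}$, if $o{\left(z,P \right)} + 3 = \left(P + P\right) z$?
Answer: $416251$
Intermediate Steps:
$p = 10$ ($p = 20 - 10 = 10$)
$o{\left(z,P \right)} = -3 + 2 P z$ ($o{\left(z,P \right)} = -3 + \left(P + P\right) z = -3 + 2 P z$)
$37 \left(-23\right) \left(-24 - p\right) + o{\left(460,421 \right)} = 37 \left(-23\right) \left(-24 - 10\right) - \left(3 - 387320\right) = - 851 \left(-24 - 10\right) + \left(-3 + 387320\right) = \left(-851\right) \left(-34\right) + 387317 = 28934 + 387317 = 416251$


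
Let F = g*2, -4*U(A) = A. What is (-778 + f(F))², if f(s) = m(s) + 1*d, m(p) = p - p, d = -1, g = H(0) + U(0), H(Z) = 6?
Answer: 606841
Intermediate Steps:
U(A) = -A/4
g = 6 (g = 6 - ¼*0 = 6 + 0 = 6)
m(p) = 0
F = 12 (F = 6*2 = 12)
f(s) = -1 (f(s) = 0 + 1*(-1) = 0 - 1 = -1)
(-778 + f(F))² = (-778 - 1)² = (-779)² = 606841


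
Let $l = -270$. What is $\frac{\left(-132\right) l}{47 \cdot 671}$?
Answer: $\frac{3240}{2867} \approx 1.1301$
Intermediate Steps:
$\frac{\left(-132\right) l}{47 \cdot 671} = \frac{\left(-132\right) \left(-270\right)}{47 \cdot 671} = \frac{35640}{31537} = 35640 \cdot \frac{1}{31537} = \frac{3240}{2867}$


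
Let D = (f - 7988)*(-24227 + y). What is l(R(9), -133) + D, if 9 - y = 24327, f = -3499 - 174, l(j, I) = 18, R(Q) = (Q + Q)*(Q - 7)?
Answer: 566083263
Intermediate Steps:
R(Q) = 2*Q*(-7 + Q) (R(Q) = (2*Q)*(-7 + Q) = 2*Q*(-7 + Q))
f = -3673
y = -24318 (y = 9 - 1*24327 = 9 - 24327 = -24318)
D = 566083245 (D = (-3673 - 7988)*(-24227 - 24318) = -11661*(-48545) = 566083245)
l(R(9), -133) + D = 18 + 566083245 = 566083263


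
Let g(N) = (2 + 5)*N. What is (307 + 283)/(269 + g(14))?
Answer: 590/367 ≈ 1.6076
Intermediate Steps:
g(N) = 7*N
(307 + 283)/(269 + g(14)) = (307 + 283)/(269 + 7*14) = 590/(269 + 98) = 590/367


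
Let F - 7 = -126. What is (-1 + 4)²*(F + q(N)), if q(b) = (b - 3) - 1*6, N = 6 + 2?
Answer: -1080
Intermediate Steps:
F = -119 (F = 7 - 126 = -119)
N = 8
q(b) = -9 + b (q(b) = (-3 + b) - 6 = -9 + b)
(-1 + 4)²*(F + q(N)) = (-1 + 4)²*(-119 + (-9 + 8)) = 3²*(-119 - 1) = 9*(-120) = -1080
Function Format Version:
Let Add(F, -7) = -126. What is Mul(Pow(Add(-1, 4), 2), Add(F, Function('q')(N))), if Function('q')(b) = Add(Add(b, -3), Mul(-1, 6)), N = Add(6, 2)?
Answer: -1080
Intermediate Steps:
F = -119 (F = Add(7, -126) = -119)
N = 8
Function('q')(b) = Add(-9, b) (Function('q')(b) = Add(Add(-3, b), -6) = Add(-9, b))
Mul(Pow(Add(-1, 4), 2), Add(F, Function('q')(N))) = Mul(Pow(Add(-1, 4), 2), Add(-119, Add(-9, 8))) = Mul(Pow(3, 2), Add(-119, -1)) = Mul(9, -120) = -1080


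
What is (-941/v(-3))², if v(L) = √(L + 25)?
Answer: 885481/22 ≈ 40249.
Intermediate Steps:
v(L) = √(25 + L)
(-941/v(-3))² = (-941/√(25 - 3))² = (-941*√22/22)² = 885481/22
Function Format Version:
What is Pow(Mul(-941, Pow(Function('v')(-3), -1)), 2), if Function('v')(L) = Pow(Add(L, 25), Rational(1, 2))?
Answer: Rational(885481, 22) ≈ 40249.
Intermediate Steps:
Function('v')(L) = Pow(Add(25, L), Rational(1, 2))
Pow(Mul(-941, Pow(Function('v')(-3), -1)), 2) = Pow(Mul(-941, Pow(Pow(Add(25, -3), Rational(1, 2)), -1)), 2) = Pow(Mul(-941, Pow(Pow(22, Rational(1, 2)), -1)), 2) = Pow(Mul(-941, Mul(Rational(1, 22), Pow(22, Rational(1, 2)))), 2) = Pow(Mul(Rational(-941, 22), Pow(22, Rational(1, 2))), 2) = Rational(885481, 22)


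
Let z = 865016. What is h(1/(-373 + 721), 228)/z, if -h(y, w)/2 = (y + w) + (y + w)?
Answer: -79345/75256392 ≈ -0.0010543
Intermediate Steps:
h(y, w) = -4*w - 4*y (h(y, w) = -2*((y + w) + (y + w)) = -2*((w + y) + (w + y)) = -2*(2*w + 2*y) = -4*w - 4*y)
h(1/(-373 + 721), 228)/z = (-4*228 - 4/(-373 + 721))/865016 = (-912 - 4/348)*(1/865016) = (-912 - 4*1/348)*(1/865016) = (-912 - 1/87)*(1/865016) = -79345/87*1/865016 = -79345/75256392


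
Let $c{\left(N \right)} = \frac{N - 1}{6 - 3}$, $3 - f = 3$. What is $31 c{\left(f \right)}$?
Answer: $- \frac{31}{3} \approx -10.333$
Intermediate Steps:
$f = 0$ ($f = 3 - 3 = 0$)
$c{\left(N \right)} = - \frac{1}{3} + \frac{N}{3}$ ($c{\left(N \right)} = \frac{-1 + N}{3} = \left(-1 + N\right) \frac{1}{3} = - \frac{1}{3} + \frac{N}{3}$)
$31 c{\left(f \right)} = 31 \left(- \frac{1}{3} + \frac{1}{3} \cdot 0\right) = 31 \left(- \frac{1}{3} + 0\right) = 31 \left(- \frac{1}{3}\right) = - \frac{31}{3}$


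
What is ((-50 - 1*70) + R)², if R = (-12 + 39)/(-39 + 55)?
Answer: 3583449/256 ≈ 13998.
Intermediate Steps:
R = 27/16 ≈ 1.6875
((-50 - 1*70) + R)² = ((-50 - 1*70) + 27/16)² = ((-50 - 70) + 27/16)² = (-120 + 27/16)² = (-1893/16)² = 3583449/256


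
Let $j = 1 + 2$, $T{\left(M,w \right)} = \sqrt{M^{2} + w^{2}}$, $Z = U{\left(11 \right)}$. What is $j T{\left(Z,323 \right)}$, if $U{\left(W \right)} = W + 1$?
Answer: $3 \sqrt{104473} \approx 969.67$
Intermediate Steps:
$U{\left(W \right)} = 1 + W$
$Z = 12$ ($Z = 1 + 11 = 12$)
$j = 3$
$j T{\left(Z,323 \right)} = 3 \sqrt{12^{2} + 323^{2}} = 3 \sqrt{144 + 104329} = 3 \sqrt{104473}$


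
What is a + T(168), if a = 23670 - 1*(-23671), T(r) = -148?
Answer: 47193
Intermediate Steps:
a = 47341 (a = 23670 + 23671 = 47341)
a + T(168) = 47341 - 148 = 47193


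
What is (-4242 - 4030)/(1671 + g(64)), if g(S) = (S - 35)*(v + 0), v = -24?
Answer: -8272/975 ≈ -8.4841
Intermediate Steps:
g(S) = 840 - 24*S (g(S) = (S - 35)*(-24 + 0) = (-35 + S)*(-24) = 840 - 24*S)
(-4242 - 4030)/(1671 + g(64)) = (-4242 - 4030)/(1671 + (840 - 24*64)) = -8272/(1671 + (840 - 1536)) = -8272/(1671 - 696) = -8272/975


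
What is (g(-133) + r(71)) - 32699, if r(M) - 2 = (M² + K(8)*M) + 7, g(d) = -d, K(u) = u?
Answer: -26948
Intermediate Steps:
r(M) = 9 + M² + 8*M (r(M) = 2 + ((M² + 8*M) + 7) = 2 + (7 + M² + 8*M) = 9 + M² + 8*M)
(g(-133) + r(71)) - 32699 = (-1*(-133) + (9 + 71² + 8*71)) - 32699 = (133 + (9 + 5041 + 568)) - 32699 = (133 + 5618) - 32699 = 5751 - 32699 = -26948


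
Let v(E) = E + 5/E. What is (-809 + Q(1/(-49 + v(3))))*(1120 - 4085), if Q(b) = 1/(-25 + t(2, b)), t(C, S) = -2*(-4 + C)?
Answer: 50375350/21 ≈ 2.3988e+6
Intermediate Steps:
t(C, S) = 8 - 2*C
Q(b) = -1/21 (Q(b) = 1/(-25 + (8 - 2*2)) = 1/(-25 + (8 - 4)) = 1/(-25 + 4) = 1/(-21) = -1/21)
(-809 + Q(1/(-49 + v(3))))*(1120 - 4085) = (-809 - 1/21)*(1120 - 4085) = -16990/21*(-2965) = 50375350/21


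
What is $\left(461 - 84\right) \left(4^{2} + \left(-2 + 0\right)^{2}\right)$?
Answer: $7540$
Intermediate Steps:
$\left(461 - 84\right) \left(4^{2} + \left(-2 + 0\right)^{2}\right) = 377 \left(16 + \left(-2\right)^{2}\right) = 377 \left(16 + 4\right) = 377 \cdot 20 = 7540$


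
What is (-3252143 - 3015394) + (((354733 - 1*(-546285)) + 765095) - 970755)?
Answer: -5572179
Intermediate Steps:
(-3252143 - 3015394) + (((354733 - 1*(-546285)) + 765095) - 970755) = -6267537 + (((354733 + 546285) + 765095) - 970755) = -6267537 + ((901018 + 765095) - 970755) = -6267537 + (1666113 - 970755) = -6267537 + 695358 = -5572179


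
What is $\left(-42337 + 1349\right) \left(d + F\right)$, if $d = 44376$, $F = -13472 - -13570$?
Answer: $-1822900312$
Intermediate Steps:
$F = 98$ ($F = -13472 + 13570 = 98$)
$\left(-42337 + 1349\right) \left(d + F\right) = \left(-42337 + 1349\right) \left(44376 + 98\right) = \left(-40988\right) 44474 = -1822900312$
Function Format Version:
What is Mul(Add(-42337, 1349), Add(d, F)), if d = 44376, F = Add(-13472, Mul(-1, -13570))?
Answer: -1822900312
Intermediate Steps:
F = 98 (F = Add(-13472, 13570) = 98)
Mul(Add(-42337, 1349), Add(d, F)) = Mul(Add(-42337, 1349), Add(44376, 98)) = Mul(-40988, 44474) = -1822900312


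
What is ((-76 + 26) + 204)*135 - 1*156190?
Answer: -135400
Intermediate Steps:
((-76 + 26) + 204)*135 - 1*156190 = (-50 + 204)*135 - 156190 = 154*135 - 156190 = 20790 - 156190 = -135400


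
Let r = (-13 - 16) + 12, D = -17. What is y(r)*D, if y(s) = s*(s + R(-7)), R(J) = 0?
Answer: -4913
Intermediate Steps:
r = -17 (r = -29 + 12 = -17)
y(s) = s**2 (y(s) = s*(s + 0) = s*s = s**2)
y(r)*D = (-17)**2*(-17) = 289*(-17) = -4913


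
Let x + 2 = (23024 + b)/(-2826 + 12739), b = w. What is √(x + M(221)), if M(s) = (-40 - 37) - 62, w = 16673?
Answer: 2*I*√3365552717/9913 ≈ 11.704*I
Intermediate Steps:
b = 16673
M(s) = -139 (M(s) = -77 - 62 = -139)
x = 19871/9913 (x = -2 + (23024 + 16673)/(-2826 + 12739) = -2 + 39697/9913 = 19871/9913 ≈ 2.0045)
√(x + M(221)) = √(19871/9913 - 139) = √(-1358036/9913) = 2*I*√3365552717/9913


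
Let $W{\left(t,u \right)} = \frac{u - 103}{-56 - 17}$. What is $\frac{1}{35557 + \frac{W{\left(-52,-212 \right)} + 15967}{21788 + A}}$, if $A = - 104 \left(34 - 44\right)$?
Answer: $\frac{833222}{29627457607} \approx 2.8123 \cdot 10^{-5}$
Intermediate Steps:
$A = 1040$ ($A = \left(-104\right) \left(-10\right) = 1040$)
$W{\left(t,u \right)} = \frac{103}{73} - \frac{u}{73}$ ($W{\left(t,u \right)} = \frac{-103 + u}{-73} = \left(-103 + u\right) \left(- \frac{1}{73}\right) = \frac{103}{73} - \frac{u}{73}$)
$\frac{1}{35557 + \frac{W{\left(-52,-212 \right)} + 15967}{21788 + A}} = \frac{1}{35557 + \frac{\left(\frac{103}{73} - - \frac{212}{73}\right) + 15967}{21788 + 1040}} = \frac{1}{35557 + \frac{\left(\frac{103}{73} + \frac{212}{73}\right) + 15967}{22828}} = \frac{1}{35557 + \left(\frac{315}{73} + 15967\right) \frac{1}{22828}} = \frac{1}{35557 + \frac{1165906}{73} \cdot \frac{1}{22828}} = \frac{1}{35557 + \frac{582953}{833222}} = \frac{1}{\frac{29627457607}{833222}} = \frac{833222}{29627457607}$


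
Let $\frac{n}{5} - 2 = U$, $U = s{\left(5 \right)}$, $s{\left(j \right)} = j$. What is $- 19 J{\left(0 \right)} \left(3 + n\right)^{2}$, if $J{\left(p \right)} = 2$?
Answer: $-54872$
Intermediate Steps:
$U = 5$
$n = 35$ ($n = 10 + 5 \cdot 5 = 10 + 25 = 35$)
$- 19 J{\left(0 \right)} \left(3 + n\right)^{2} = \left(-19\right) 2 \left(3 + 35\right)^{2} = - 38 \cdot 38^{2} = \left(-38\right) 1444 = -54872$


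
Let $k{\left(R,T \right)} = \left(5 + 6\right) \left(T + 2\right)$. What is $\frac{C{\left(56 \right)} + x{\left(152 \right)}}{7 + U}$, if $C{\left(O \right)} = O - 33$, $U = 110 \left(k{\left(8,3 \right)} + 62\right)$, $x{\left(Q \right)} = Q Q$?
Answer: $\frac{23127}{12877} \approx 1.796$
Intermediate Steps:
$k{\left(R,T \right)} = 22 + 11 T$ ($k{\left(R,T \right)} = 11 \left(2 + T\right) = 22 + 11 T$)
$x{\left(Q \right)} = Q^{2}$
$U = 12870$ ($U = 110 \left(\left(22 + 11 \cdot 3\right) + 62\right) = 110 \left(\left(22 + 33\right) + 62\right) = 110 \left(55 + 62\right) = 110 \cdot 117 = 12870$)
$C{\left(O \right)} = -33 + O$ ($C{\left(O \right)} = O - 33 = -33 + O$)
$\frac{C{\left(56 \right)} + x{\left(152 \right)}}{7 + U} = \frac{\left(-33 + 56\right) + 152^{2}}{7 + 12870} = \frac{23 + 23104}{12877} = 23127 \cdot \frac{1}{12877} = \frac{23127}{12877}$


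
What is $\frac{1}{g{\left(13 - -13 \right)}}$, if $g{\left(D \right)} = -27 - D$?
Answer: $- \frac{1}{53} \approx -0.018868$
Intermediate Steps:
$\frac{1}{g{\left(13 - -13 \right)}} = \frac{1}{-27 - \left(13 - -13\right)} = \frac{1}{-27 - \left(13 + 13\right)} = \frac{1}{-27 - 26} = \frac{1}{-53} = - \frac{1}{53}$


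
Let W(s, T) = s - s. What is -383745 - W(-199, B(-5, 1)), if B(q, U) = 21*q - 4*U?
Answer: -383745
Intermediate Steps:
B(q, U) = -4*U + 21*q
W(s, T) = 0
-383745 - W(-199, B(-5, 1)) = -383745 - 1*0 = -383745 + 0 = -383745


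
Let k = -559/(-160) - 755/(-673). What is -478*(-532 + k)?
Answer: 13572511967/53840 ≈ 2.5209e+5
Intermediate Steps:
k = 497007/107680 (k = -559*(-1/160) - 755*(-1/673) = 559/160 + 755/673 = 497007/107680 ≈ 4.6156)
-478*(-532 + k) = -478*(-532 + 497007/107680) = -478*(-56788753/107680) = 13572511967/53840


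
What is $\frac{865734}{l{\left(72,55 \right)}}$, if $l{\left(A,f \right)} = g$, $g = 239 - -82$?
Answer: $\frac{288578}{107} \approx 2697.0$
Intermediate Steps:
$g = 321$ ($g = 239 + 82 = 321$)
$l{\left(A,f \right)} = 321$
$\frac{865734}{l{\left(72,55 \right)}} = \frac{865734}{321} = 865734 \cdot \frac{1}{321} = \frac{288578}{107}$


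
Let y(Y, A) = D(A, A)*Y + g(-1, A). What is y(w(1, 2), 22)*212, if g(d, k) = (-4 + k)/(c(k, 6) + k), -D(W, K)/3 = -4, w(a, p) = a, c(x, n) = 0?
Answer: 29892/11 ≈ 2717.5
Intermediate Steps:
D(W, K) = 12 (D(W, K) = -3*(-4) = 12)
g(d, k) = (-4 + k)/k (g(d, k) = (-4 + k)/(0 + k) = (-4 + k)/k)
y(Y, A) = 12*Y + (-4 + A)/A
y(w(1, 2), 22)*212 = (1 - 4/22 + 12*1)*212 = (1 - 4*1/22 + 12)*212 = (1 - 2/11 + 12)*212 = (141/11)*212 = 29892/11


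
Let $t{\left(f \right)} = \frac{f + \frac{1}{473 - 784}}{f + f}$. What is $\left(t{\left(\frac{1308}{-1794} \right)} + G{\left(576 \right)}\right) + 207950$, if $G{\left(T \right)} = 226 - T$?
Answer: $\frac{28149797697}{135596} \approx 2.076 \cdot 10^{5}$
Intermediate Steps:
$t{\left(f \right)} = \frac{- \frac{1}{311} + f}{2 f}$ ($t{\left(f \right)} = \frac{f + \frac{1}{-311}}{2 f} = \left(f - \frac{1}{311}\right) \frac{1}{2 f} = \left(- \frac{1}{311} + f\right) \frac{1}{2 f} = \frac{- \frac{1}{311} + f}{2 f}$)
$\left(t{\left(\frac{1308}{-1794} \right)} + G{\left(576 \right)}\right) + 207950 = \left(\frac{-1 + 311 \frac{1308}{-1794}}{622 \frac{1308}{-1794}} + \left(226 - 576\right)\right) + 207950 = \left(\frac{-1 + 311 \cdot 1308 \left(- \frac{1}{1794}\right)}{622 \cdot 1308 \left(- \frac{1}{1794}\right)} + \left(226 - 576\right)\right) + 207950 = \left(\frac{-1 + 311 \left(- \frac{218}{299}\right)}{622 \left(- \frac{218}{299}\right)} - 350\right) + 207950 = \left(\frac{1}{622} \left(- \frac{299}{218}\right) \left(-1 - \frac{67798}{299}\right) - 350\right) + 207950 = \left(\frac{1}{622} \left(- \frac{299}{218}\right) \left(- \frac{68097}{299}\right) - 350\right) + 207950 = \left(\frac{68097}{135596} - 350\right) + 207950 = - \frac{47390503}{135596} + 207950 = \frac{28149797697}{135596}$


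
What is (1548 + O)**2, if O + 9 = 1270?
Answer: 7890481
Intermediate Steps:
O = 1261 (O = -9 + 1270 = 1261)
(1548 + O)**2 = (1548 + 1261)**2 = 2809**2 = 7890481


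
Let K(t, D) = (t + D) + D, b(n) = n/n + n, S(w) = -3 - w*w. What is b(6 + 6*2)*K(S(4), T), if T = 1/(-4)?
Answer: -741/2 ≈ -370.50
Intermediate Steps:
T = -¼ ≈ -0.25000
S(w) = -3 - w²
b(n) = 1 + n
K(t, D) = t + 2*D (K(t, D) = (D + t) + D = t + 2*D)
b(6 + 6*2)*K(S(4), T) = (1 + (6 + 6*2))*((-3 - 1*4²) + 2*(-¼)) = (1 + (6 + 12))*((-3 - 1*16) - ½) = (1 + 18)*((-3 - 16) - ½) = 19*(-19 - ½) = 19*(-39/2) = -741/2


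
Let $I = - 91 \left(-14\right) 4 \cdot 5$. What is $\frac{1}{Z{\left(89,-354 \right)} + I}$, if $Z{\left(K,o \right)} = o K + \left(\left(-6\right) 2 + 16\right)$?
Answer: $- \frac{1}{6022} \approx -0.00016606$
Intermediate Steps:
$Z{\left(K,o \right)} = 4 + K o$ ($Z{\left(K,o \right)} = K o + \left(-12 + 16\right) = K o + 4 = 4 + K o$)
$I = 25480$ ($I = - 91 \left(\left(-56\right) 5\right) = \left(-91\right) \left(-280\right) = 25480$)
$\frac{1}{Z{\left(89,-354 \right)} + I} = \frac{1}{\left(4 + 89 \left(-354\right)\right) + 25480} = \frac{1}{\left(4 - 31506\right) + 25480} = \frac{1}{-31502 + 25480} = \frac{1}{-6022} = - \frac{1}{6022}$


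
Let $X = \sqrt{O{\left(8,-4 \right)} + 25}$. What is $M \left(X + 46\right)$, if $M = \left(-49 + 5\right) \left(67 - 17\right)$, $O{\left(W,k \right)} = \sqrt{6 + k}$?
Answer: $-101200 - 2200 \sqrt{25 + \sqrt{2}} \approx -1.1251 \cdot 10^{5}$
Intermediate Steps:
$X = \sqrt{25 + \sqrt{2}}$ ($X = \sqrt{\sqrt{6 - 4} + 25} = \sqrt{\sqrt{2} + 25} = \sqrt{25 + \sqrt{2}} \approx 5.1395$)
$M = -2200$ ($M = \left(-44\right) 50 = -2200$)
$M \left(X + 46\right) = - 2200 \left(\sqrt{25 + \sqrt{2}} + 46\right) = - 2200 \left(46 + \sqrt{25 + \sqrt{2}}\right) = -101200 - 2200 \sqrt{25 + \sqrt{2}}$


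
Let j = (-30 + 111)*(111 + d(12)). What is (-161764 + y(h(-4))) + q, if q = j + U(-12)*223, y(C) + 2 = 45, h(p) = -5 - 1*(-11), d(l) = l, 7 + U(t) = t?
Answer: -155995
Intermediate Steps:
U(t) = -7 + t
h(p) = 6 (h(p) = -5 + 11 = 6)
y(C) = 43 (y(C) = -2 + 45 = 43)
j = 9963 (j = (-30 + 111)*(111 + 12) = 81*123 = 9963)
q = 5726 (q = 9963 + (-7 - 12)*223 = 9963 - 19*223 = 9963 - 4237 = 5726)
(-161764 + y(h(-4))) + q = (-161764 + 43) + 5726 = -161721 + 5726 = -155995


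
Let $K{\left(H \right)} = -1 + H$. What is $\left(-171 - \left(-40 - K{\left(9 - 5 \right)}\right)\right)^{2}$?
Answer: $16384$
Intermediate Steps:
$\left(-171 - \left(-40 - K{\left(9 - 5 \right)}\right)\right)^{2} = \left(-171 + \left(\left(\left(-1 + \left(9 - 5\right)\right) + 173\right) - 133\right)\right)^{2} = \left(-171 + \left(\left(\left(-1 + 4\right) + 173\right) - 133\right)\right)^{2} = \left(-171 + \left(\left(3 + 173\right) - 133\right)\right)^{2} = \left(-171 + \left(176 - 133\right)\right)^{2} = \left(-171 + 43\right)^{2} = \left(-128\right)^{2} = 16384$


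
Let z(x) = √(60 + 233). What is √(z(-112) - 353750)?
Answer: √(-353750 + √293) ≈ 594.75*I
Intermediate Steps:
z(x) = √293
√(z(-112) - 353750) = √(√293 - 353750) = √(-353750 + √293)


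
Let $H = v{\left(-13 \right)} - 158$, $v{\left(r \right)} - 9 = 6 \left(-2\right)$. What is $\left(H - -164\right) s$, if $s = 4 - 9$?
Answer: $-15$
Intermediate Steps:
$v{\left(r \right)} = -3$ ($v{\left(r \right)} = 9 + 6 \left(-2\right) = 9 - 12 = -3$)
$s = -5$ ($s = 4 - 9 = -5$)
$H = -161$ ($H = -3 - 158 = -161$)
$\left(H - -164\right) s = \left(-161 - -164\right) \left(-5\right) = \left(-161 + 164\right) \left(-5\right) = 3 \left(-5\right) = -15$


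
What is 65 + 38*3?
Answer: 179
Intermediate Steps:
65 + 38*3 = 65 + 114 = 179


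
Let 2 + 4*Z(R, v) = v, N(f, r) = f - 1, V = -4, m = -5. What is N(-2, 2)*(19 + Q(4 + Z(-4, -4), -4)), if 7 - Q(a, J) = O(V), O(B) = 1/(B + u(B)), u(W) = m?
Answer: -235/3 ≈ -78.333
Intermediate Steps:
u(W) = -5
O(B) = 1/(-5 + B) (O(B) = 1/(B - 5) = 1/(-5 + B))
N(f, r) = -1 + f
Z(R, v) = -1/2 + v/4
Q(a, J) = 64/9 (Q(a, J) = 7 - 1/(-5 - 4) = 7 - 1/(-9) = 7 - 1*(-1/9) = 7 + 1/9 = 64/9)
N(-2, 2)*(19 + Q(4 + Z(-4, -4), -4)) = (-1 - 2)*(19 + 64/9) = -3*235/9 = -235/3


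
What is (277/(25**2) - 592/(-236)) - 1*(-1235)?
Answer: 45649468/36875 ≈ 1238.0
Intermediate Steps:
(277/(25**2) - 592/(-236)) - 1*(-1235) = (277/625 - 592*(-1/236)) + 1235 = (277*(1/625) + 148/59) + 1235 = (277/625 + 148/59) + 1235 = 108843/36875 + 1235 = 45649468/36875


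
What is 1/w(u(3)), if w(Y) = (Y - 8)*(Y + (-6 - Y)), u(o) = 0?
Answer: 1/48 ≈ 0.020833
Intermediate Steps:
w(Y) = 48 - 6*Y (w(Y) = (-8 + Y)*(-6) = 48 - 6*Y)
1/w(u(3)) = 1/(48 - 6*0) = 1/(48 + 0) = 1/48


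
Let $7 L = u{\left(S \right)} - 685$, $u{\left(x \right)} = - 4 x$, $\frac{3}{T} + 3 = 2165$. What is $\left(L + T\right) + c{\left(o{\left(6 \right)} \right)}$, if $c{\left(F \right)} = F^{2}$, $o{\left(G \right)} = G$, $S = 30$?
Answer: $- \frac{170795}{2162} \approx -78.999$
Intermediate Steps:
$T = \frac{3}{2162}$ ($T = \frac{3}{-3 + 2165} = \frac{3}{2162} \approx 0.0013876$)
$L = -115$ ($L = \frac{\left(-4\right) 30 - 685}{7} = \frac{-120 - 685}{7} = \frac{1}{7} \left(-805\right) = -115$)
$\left(L + T\right) + c{\left(o{\left(6 \right)} \right)} = \left(-115 + \frac{3}{2162}\right) + 6^{2} = - \frac{248627}{2162} + 36 = - \frac{170795}{2162}$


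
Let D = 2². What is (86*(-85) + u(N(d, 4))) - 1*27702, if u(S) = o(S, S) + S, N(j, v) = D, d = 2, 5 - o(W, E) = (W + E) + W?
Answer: -35015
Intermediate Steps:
D = 4
o(W, E) = 5 - E - 2*W (o(W, E) = 5 - ((W + E) + W) = 5 - ((E + W) + W) = 5 - (E + 2*W) = 5 + (-E - 2*W) = 5 - E - 2*W)
N(j, v) = 4
u(S) = 5 - 2*S (u(S) = (5 - S - 2*S) + S = (5 - 3*S) + S = 5 - 2*S)
(86*(-85) + u(N(d, 4))) - 1*27702 = (86*(-85) + (5 - 2*4)) - 1*27702 = (-7310 + (5 - 8)) - 27702 = (-7310 - 3) - 27702 = -7313 - 27702 = -35015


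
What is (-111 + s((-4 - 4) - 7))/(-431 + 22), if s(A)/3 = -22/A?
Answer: 533/2045 ≈ 0.26064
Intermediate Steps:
s(A) = -66/A (s(A) = 3*(-22/A) = -66/A)
(-111 + s((-4 - 4) - 7))/(-431 + 22) = (-111 - 66/((-4 - 4) - 7))/(-431 + 22) = (-111 - 66/(-8 - 7))/(-409) = (-111 - 66/(-15))*(-1/409) = (-111 - 66*(-1/15))*(-1/409) = (-111 + 22/5)*(-1/409) = -533/5*(-1/409) = 533/2045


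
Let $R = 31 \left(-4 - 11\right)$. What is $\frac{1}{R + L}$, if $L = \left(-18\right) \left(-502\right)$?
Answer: $\frac{1}{8571} \approx 0.00011667$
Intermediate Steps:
$R = -465$ ($R = 31 \left(-4 - 11\right) = 31 \left(-15\right) = -465$)
$L = 9036$
$\frac{1}{R + L} = \frac{1}{-465 + 9036} = \frac{1}{8571}$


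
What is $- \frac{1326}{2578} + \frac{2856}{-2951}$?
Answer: $- \frac{5637897}{3803839} \approx -1.4822$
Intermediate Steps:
$- \frac{1326}{2578} + \frac{2856}{-2951} = \left(-1326\right) \frac{1}{2578} + 2856 \left(- \frac{1}{2951}\right) = - \frac{663}{1289} - \frac{2856}{2951} = - \frac{5637897}{3803839}$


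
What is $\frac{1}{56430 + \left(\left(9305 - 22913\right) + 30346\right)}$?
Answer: $\frac{1}{73168} \approx 1.3667 \cdot 10^{-5}$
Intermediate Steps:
$\frac{1}{56430 + \left(\left(9305 - 22913\right) + 30346\right)} = \frac{1}{56430 + \left(-13608 + 30346\right)} = \frac{1}{56430 + 16738} = \frac{1}{73168}$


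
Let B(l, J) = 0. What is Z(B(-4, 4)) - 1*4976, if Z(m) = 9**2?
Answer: -4895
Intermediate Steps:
Z(m) = 81
Z(B(-4, 4)) - 1*4976 = 81 - 1*4976 = 81 - 4976 = -4895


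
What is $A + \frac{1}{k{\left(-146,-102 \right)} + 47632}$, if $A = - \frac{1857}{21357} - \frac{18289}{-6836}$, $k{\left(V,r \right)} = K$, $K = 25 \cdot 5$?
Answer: $\frac{2005299333361}{774705839796} \approx 2.5885$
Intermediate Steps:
$K = 125$
$k{\left(V,r \right)} = 125$
$A = \frac{125967907}{48665484}$ ($A = \left(-1857\right) \frac{1}{21357} - - \frac{18289}{6836} = - \frac{619}{7119} + \frac{18289}{6836} = \frac{125967907}{48665484} \approx 2.5884$)
$A + \frac{1}{k{\left(-146,-102 \right)} + 47632} = \frac{125967907}{48665484} + \frac{1}{125 + 47632} = \frac{125967907}{48665484} + \frac{1}{47757} = \frac{2005299333361}{774705839796}$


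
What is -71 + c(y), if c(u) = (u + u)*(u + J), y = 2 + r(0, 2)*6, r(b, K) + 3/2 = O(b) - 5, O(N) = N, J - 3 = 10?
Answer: 1705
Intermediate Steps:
J = 13 (J = 3 + 10 = 13)
r(b, K) = -13/2 + b (r(b, K) = -3/2 + (b - 5) = -3/2 + (-5 + b) = -13/2 + b)
y = -37 (y = 2 + (-13/2 + 0)*6 = 2 - 13/2*6 = 2 - 39 = -37)
c(u) = 2*u*(13 + u) (c(u) = (u + u)*(u + 13) = (2*u)*(13 + u) = 2*u*(13 + u))
-71 + c(y) = -71 + 2*(-37)*(13 - 37) = -71 + 2*(-37)*(-24) = -71 + 1776 = 1705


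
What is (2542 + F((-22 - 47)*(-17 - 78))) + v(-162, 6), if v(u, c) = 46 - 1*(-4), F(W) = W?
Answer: 9147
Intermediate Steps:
v(u, c) = 50 (v(u, c) = 46 + 4 = 50)
(2542 + F((-22 - 47)*(-17 - 78))) + v(-162, 6) = (2542 + (-22 - 47)*(-17 - 78)) + 50 = (2542 - 69*(-95)) + 50 = (2542 + 6555) + 50 = 9097 + 50 = 9147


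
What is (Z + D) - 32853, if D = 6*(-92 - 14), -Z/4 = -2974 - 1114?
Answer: -17137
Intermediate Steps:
Z = 16352 (Z = -4*(-2974 - 1114) = -4*(-4088) = 16352)
D = -636 (D = 6*(-106) = -636)
(Z + D) - 32853 = (16352 - 636) - 32853 = 15716 - 32853 = -17137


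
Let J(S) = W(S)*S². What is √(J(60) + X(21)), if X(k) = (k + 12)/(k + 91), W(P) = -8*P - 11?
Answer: I*√1385798169/28 ≈ 1329.5*I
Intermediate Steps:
W(P) = -11 - 8*P
X(k) = (12 + k)/(91 + k)
J(S) = S²*(-11 - 8*S) (J(S) = (-11 - 8*S)*S² = S²*(-11 - 8*S))
√(J(60) + X(21)) = √(60²*(-11 - 8*60) + (12 + 21)/(91 + 21)) = √(3600*(-11 - 480) + 33/112) = √(3600*(-491) + (1/112)*33) = √(-1767600 + 33/112) = √(-197971167/112) = I*√1385798169/28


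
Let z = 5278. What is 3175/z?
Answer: 3175/5278 ≈ 0.60155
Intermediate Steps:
3175/z = 3175/5278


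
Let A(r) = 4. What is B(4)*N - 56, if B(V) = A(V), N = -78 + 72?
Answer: -80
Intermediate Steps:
N = -6
B(V) = 4
B(4)*N - 56 = 4*(-6) - 56 = -24 - 56 = -80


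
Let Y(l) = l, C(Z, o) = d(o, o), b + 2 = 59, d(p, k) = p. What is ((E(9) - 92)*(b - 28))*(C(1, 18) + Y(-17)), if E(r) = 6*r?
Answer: -1102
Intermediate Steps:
b = 57 (b = -2 + 59 = 57)
C(Z, o) = o
((E(9) - 92)*(b - 28))*(C(1, 18) + Y(-17)) = ((6*9 - 92)*(57 - 28))*(18 - 17) = ((54 - 92)*29)*1 = -38*29*1 = -1102*1 = -1102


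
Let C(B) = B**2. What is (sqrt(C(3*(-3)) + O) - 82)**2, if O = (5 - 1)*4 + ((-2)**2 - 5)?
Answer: 6820 - 656*sqrt(6) ≈ 5213.1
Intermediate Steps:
O = 15 (O = 4*4 + (4 - 5) = 16 - 1 = 15)
(sqrt(C(3*(-3)) + O) - 82)**2 = (sqrt((3*(-3))**2 + 15) - 82)**2 = (sqrt((-9)**2 + 15) - 82)**2 = (sqrt(81 + 15) - 82)**2 = (sqrt(96) - 82)**2 = (4*sqrt(6) - 82)**2 = (-82 + 4*sqrt(6))**2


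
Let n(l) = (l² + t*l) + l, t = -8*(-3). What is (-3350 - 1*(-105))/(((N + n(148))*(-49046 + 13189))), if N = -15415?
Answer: 3245/365346973 ≈ 8.8820e-6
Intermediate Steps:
t = 24
n(l) = l² + 25*l (n(l) = (l² + 24*l) + l = l² + 25*l)
(-3350 - 1*(-105))/(((N + n(148))*(-49046 + 13189))) = (-3350 - 1*(-105))/(((-15415 + 148*(25 + 148))*(-49046 + 13189))) = (-3350 + 105)/(((-15415 + 148*173)*(-35857))) = -3245*(-1/(35857*(-15415 + 25604))) = -3245/(10189*(-35857)) = -3245/(-365346973) = -3245*(-1/365346973) = 3245/365346973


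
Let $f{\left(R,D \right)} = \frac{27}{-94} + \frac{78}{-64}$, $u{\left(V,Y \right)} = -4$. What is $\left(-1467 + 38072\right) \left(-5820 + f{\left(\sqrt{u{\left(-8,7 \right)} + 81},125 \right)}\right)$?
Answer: $- \frac{320496724725}{1504} \approx -2.131 \cdot 10^{8}$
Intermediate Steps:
$f{\left(R,D \right)} = - \frac{2265}{1504}$ ($f{\left(R,D \right)} = 27 \left(- \frac{1}{94}\right) + 78 \left(- \frac{1}{64}\right) = - \frac{27}{94} - \frac{39}{32} = - \frac{2265}{1504}$)
$\left(-1467 + 38072\right) \left(-5820 + f{\left(\sqrt{u{\left(-8,7 \right)} + 81},125 \right)}\right) = \left(-1467 + 38072\right) \left(-5820 - \frac{2265}{1504}\right) = 36605 \left(- \frac{8755545}{1504}\right) = - \frac{320496724725}{1504}$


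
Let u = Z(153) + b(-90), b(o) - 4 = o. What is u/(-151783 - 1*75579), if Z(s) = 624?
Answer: -269/113681 ≈ -0.0023663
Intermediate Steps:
b(o) = 4 + o
u = 538 (u = 624 + (4 - 90) = 624 - 86 = 538)
u/(-151783 - 1*75579) = 538/(-151783 - 1*75579) = 538/(-151783 - 75579) = 538/(-227362) = 538*(-1/227362) = -269/113681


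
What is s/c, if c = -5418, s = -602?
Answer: 1/9 ≈ 0.11111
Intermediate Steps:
s/c = -602/(-5418) = -602*(-1/5418) = 1/9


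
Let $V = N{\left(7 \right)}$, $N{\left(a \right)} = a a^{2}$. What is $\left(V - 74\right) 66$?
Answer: $17754$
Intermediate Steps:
$N{\left(a \right)} = a^{3}$
$V = 343$ ($V = 7^{3} = 343$)
$\left(V - 74\right) 66 = \left(343 - 74\right) 66 = 269 \cdot 66 = 17754$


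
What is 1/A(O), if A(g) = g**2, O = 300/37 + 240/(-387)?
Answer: 22781529/1277347600 ≈ 0.017835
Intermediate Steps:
O = 35740/4773 (O = 300*(1/37) + 240*(-1/387) = 300/37 - 80/129 = 35740/4773 ≈ 7.4880)
1/A(O) = 1/((35740/4773)**2) = 1/(1277347600/22781529) = 22781529/1277347600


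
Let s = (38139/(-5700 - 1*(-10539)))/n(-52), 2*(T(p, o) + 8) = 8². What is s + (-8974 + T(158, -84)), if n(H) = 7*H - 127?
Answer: -7088260563/791983 ≈ -8950.0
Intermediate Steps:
T(p, o) = 24 (T(p, o) = -8 + (½)*8² = -8 + (½)*64 = -8 + 32 = 24)
n(H) = -127 + 7*H
s = -12713/791983 (s = (38139/(-5700 - 1*(-10539)))/(-127 + 7*(-52)) = (38139/(-5700 + 10539))/(-127 - 364) = (38139/4839)/(-491) = (38139*(1/4839))*(-1/491) = (12713/1613)*(-1/491) = -12713/791983 ≈ -0.016052)
s + (-8974 + T(158, -84)) = -12713/791983 + (-8974 + 24) = -12713/791983 - 8950 = -7088260563/791983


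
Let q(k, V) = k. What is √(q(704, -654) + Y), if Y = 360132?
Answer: 14*√1841 ≈ 600.70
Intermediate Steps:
√(q(704, -654) + Y) = √(704 + 360132) = √360836 = 14*√1841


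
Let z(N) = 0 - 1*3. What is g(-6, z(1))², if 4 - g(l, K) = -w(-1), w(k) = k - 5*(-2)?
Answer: 169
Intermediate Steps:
w(k) = 10 + k (w(k) = k + 10 = 10 + k)
z(N) = -3 (z(N) = 0 - 3 = -3)
g(l, K) = 13 (g(l, K) = 4 - (-1)*(10 - 1) = 4 - (-1)*9 = 4 - 1*(-9) = 4 + 9 = 13)
g(-6, z(1))² = 13² = 169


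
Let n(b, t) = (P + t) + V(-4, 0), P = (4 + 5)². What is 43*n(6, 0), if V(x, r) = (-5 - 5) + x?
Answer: 2881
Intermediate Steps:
V(x, r) = -10 + x
P = 81 (P = 9² = 81)
n(b, t) = 67 + t (n(b, t) = (81 + t) + (-10 - 4) = (81 + t) - 14 = 67 + t)
43*n(6, 0) = 43*(67 + 0) = 43*67 = 2881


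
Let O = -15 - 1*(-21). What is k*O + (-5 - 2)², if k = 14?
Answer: 133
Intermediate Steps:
O = 6 (O = -15 + 21 = 6)
k*O + (-5 - 2)² = 14*6 + (-5 - 2)² = 84 + (-7)² = 84 + 49 = 133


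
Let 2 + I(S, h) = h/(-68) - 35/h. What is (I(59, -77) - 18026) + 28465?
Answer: 7808063/748 ≈ 10439.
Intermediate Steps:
I(S, h) = -2 - 35/h - h/68 (I(S, h) = -2 + (h/(-68) - 35/h) = -2 + (h*(-1/68) - 35/h) = -2 + (-h/68 - 35/h) = -2 + (-35/h - h/68) = -2 - 35/h - h/68)
(I(59, -77) - 18026) + 28465 = ((-2 - 35/(-77) - 1/68*(-77)) - 18026) + 28465 = ((-2 - 35*(-1/77) + 77/68) - 18026) + 28465 = ((-2 + 5/11 + 77/68) - 18026) + 28465 = (-309/748 - 18026) + 28465 = -13483757/748 + 28465 = 7808063/748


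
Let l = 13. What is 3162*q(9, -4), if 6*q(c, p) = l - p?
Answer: 8959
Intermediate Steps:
q(c, p) = 13/6 - p/6 (q(c, p) = (13 - p)/6 = 13/6 - p/6)
3162*q(9, -4) = 3162*(13/6 - 1/6*(-4)) = 3162*(13/6 + 2/3) = 3162*(17/6) = 8959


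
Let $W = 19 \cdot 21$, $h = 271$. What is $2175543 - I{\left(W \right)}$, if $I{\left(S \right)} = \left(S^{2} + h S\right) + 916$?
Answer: $1907297$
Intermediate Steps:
$W = 399$
$I{\left(S \right)} = 916 + S^{2} + 271 S$ ($I{\left(S \right)} = \left(S^{2} + 271 S\right) + 916 = 916 + S^{2} + 271 S$)
$2175543 - I{\left(W \right)} = 2175543 - \left(916 + 399^{2} + 271 \cdot 399\right) = 2175543 - \left(916 + 159201 + 108129\right) = 2175543 - 268246 = 1907297$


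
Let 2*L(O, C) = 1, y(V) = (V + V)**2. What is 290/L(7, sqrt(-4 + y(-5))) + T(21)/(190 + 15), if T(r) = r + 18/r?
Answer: 832453/1435 ≈ 580.11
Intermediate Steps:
y(V) = 4*V**2 (y(V) = (2*V)**2 = 4*V**2)
L(O, C) = 1/2 (L(O, C) = (1/2)*1 = 1/2)
290/L(7, sqrt(-4 + y(-5))) + T(21)/(190 + 15) = 290/(1/2) + (21 + 18/21)/(190 + 15) = 290*2 + (21 + 18*(1/21))/205 = 580 + (21 + 6/7)*(1/205) = 580 + (153/7)*(1/205) = 580 + 153/1435 = 832453/1435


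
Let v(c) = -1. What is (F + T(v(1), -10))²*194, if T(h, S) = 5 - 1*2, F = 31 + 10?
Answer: 375584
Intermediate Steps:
F = 41
T(h, S) = 3 (T(h, S) = 5 - 2 = 3)
(F + T(v(1), -10))²*194 = (41 + 3)²*194 = 44²*194 = 1936*194 = 375584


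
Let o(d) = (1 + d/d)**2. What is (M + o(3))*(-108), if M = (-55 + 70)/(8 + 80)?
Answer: -9909/22 ≈ -450.41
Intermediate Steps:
o(d) = 4 (o(d) = (1 + 1)**2 = 2**2 = 4)
M = 15/88 ≈ 0.17045
(M + o(3))*(-108) = (15/88 + 4)*(-108) = (367/88)*(-108) = -9909/22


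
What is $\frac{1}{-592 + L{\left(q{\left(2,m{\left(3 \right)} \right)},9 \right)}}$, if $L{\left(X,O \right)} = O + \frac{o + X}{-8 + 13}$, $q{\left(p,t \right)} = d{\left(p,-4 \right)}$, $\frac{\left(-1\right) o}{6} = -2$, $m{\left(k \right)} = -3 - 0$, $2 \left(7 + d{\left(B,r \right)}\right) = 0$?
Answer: $- \frac{1}{582} \approx -0.0017182$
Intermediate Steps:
$d{\left(B,r \right)} = -7$ ($d{\left(B,r \right)} = -7 + \frac{1}{2} \cdot 0 = -7 + 0 = -7$)
$m{\left(k \right)} = -3$ ($m{\left(k \right)} = -3 + 0 = -3$)
$o = 12$ ($o = \left(-6\right) \left(-2\right) = 12$)
$q{\left(p,t \right)} = -7$
$L{\left(X,O \right)} = \frac{12}{5} + O + \frac{X}{5}$ ($L{\left(X,O \right)} = O + \frac{12 + X}{-8 + 13} = O + \frac{12 + X}{5} = O + \left(12 + X\right) \frac{1}{5} = O + \left(\frac{12}{5} + \frac{X}{5}\right) = \frac{12}{5} + O + \frac{X}{5}$)
$\frac{1}{-592 + L{\left(q{\left(2,m{\left(3 \right)} \right)},9 \right)}} = \frac{1}{-592 + \left(\frac{12}{5} + 9 + \frac{1}{5} \left(-7\right)\right)} = \frac{1}{-592 + \left(\frac{12}{5} + 9 - \frac{7}{5}\right)} = \frac{1}{-592 + 10} = \frac{1}{-582} = - \frac{1}{582}$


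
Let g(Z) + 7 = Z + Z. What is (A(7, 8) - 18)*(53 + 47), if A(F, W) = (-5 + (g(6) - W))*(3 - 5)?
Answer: -200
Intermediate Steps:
g(Z) = -7 + 2*Z (g(Z) = -7 + (Z + Z) = -7 + 2*Z)
A(F, W) = 2*W (A(F, W) = (-5 + ((-7 + 2*6) - W))*(3 - 5) = (-5 + ((-7 + 12) - W))*(-2) = (-5 + (5 - W))*(-2) = -W*(-2) = 2*W)
(A(7, 8) - 18)*(53 + 47) = (2*8 - 18)*(53 + 47) = (16 - 18)*100 = -2*100 = -200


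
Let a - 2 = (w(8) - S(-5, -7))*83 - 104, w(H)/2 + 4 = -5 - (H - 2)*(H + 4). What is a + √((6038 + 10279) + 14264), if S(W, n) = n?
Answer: -12967 + √30581 ≈ -12792.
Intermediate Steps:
w(H) = -18 - 2*(-2 + H)*(4 + H) (w(H) = -8 + 2*(-5 - (H - 2)*(H + 4)) = -8 + 2*(-5 - (-2 + H)*(4 + H)) = -8 + (-10 - 2*(-2 + H)*(4 + H)) = -18 - 2*(-2 + H)*(4 + H))
a = -12967 (a = 2 + (((-2 - 4*8 - 2*8²) - 1*(-7))*83 - 104) = 2 + (((-2 - 32 - 2*64) + 7)*83 - 104) = 2 + (((-2 - 32 - 128) + 7)*83 - 104) = 2 + ((-162 + 7)*83 - 104) = 2 + (-155*83 - 104) = 2 + (-12865 - 104) = 2 - 12969 = -12967)
a + √((6038 + 10279) + 14264) = -12967 + √((6038 + 10279) + 14264) = -12967 + √(16317 + 14264) = -12967 + √30581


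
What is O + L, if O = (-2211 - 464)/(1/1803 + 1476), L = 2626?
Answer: 6983564329/2661229 ≈ 2624.2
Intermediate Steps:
O = -4823025/2661229 (O = -2675/(1/1803 + 1476) = -2675/2661229/1803 = -2675*1803/2661229 = -4823025/2661229 ≈ -1.8123)
O + L = -4823025/2661229 + 2626 = 6983564329/2661229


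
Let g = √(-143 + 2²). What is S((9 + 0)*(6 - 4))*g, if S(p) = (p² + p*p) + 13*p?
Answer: 882*I*√139 ≈ 10399.0*I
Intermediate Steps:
g = I*√139 (g = √(-143 + 4) = √(-139) = I*√139 ≈ 11.79*I)
S(p) = 2*p² + 13*p (S(p) = (p² + p²) + 13*p = 2*p² + 13*p)
S((9 + 0)*(6 - 4))*g = (((9 + 0)*(6 - 4))*(13 + 2*((9 + 0)*(6 - 4))))*(I*√139) = ((9*2)*(13 + 2*(9*2)))*(I*√139) = (18*(13 + 2*18))*(I*√139) = (18*(13 + 36))*(I*√139) = (18*49)*(I*√139) = 882*(I*√139) = 882*I*√139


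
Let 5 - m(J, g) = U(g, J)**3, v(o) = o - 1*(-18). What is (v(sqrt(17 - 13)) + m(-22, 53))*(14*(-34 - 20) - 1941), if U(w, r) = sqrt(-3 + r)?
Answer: -67425 - 337125*I ≈ -67425.0 - 3.3713e+5*I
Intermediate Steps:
v(o) = 18 + o (v(o) = o + 18 = 18 + o)
m(J, g) = 5 - (-3 + J)**(3/2) (m(J, g) = 5 - (sqrt(-3 + J))**3 = 5 - (-3 + J)**(3/2))
(v(sqrt(17 - 13)) + m(-22, 53))*(14*(-34 - 20) - 1941) = ((18 + sqrt(17 - 13)) + (5 - (-3 - 22)**(3/2)))*(14*(-34 - 20) - 1941) = ((18 + sqrt(4)) + (5 - (-25)**(3/2)))*(14*(-54) - 1941) = ((18 + 2) + (5 - (-125)*I))*(-756 - 1941) = (20 + (5 + 125*I))*(-2697) = (25 + 125*I)*(-2697) = -67425 - 337125*I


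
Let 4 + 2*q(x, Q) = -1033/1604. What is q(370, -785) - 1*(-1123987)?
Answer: 3605742847/3208 ≈ 1.1240e+6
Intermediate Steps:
q(x, Q) = -7449/3208 (q(x, Q) = -2 + (-1033/1604)/2 = -2 + (-1033*1/1604)/2 = -2 + (1/2)*(-1033/1604) = -2 - 1033/3208 = -7449/3208)
q(370, -785) - 1*(-1123987) = -7449/3208 - 1*(-1123987) = -7449/3208 + 1123987 = 3605742847/3208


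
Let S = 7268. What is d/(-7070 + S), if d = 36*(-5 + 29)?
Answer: 48/11 ≈ 4.3636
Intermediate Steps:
d = 864 (d = 36*24 = 864)
d/(-7070 + S) = 864/(-7070 + 7268) = 864/198 = 864*(1/198) = 48/11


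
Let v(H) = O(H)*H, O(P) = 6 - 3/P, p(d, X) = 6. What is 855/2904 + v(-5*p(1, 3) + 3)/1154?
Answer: 84585/558536 ≈ 0.15144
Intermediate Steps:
O(P) = 6 - 3/P
v(H) = H*(6 - 3/H) (v(H) = (6 - 3/H)*H = H*(6 - 3/H))
855/2904 + v(-5*p(1, 3) + 3)/1154 = 855/2904 + (-3 + 6*(-5*6 + 3))/1154 = 855*(1/2904) + (-3 + 6*(-30 + 3))*(1/1154) = 285/968 + (-3 + 6*(-27))*(1/1154) = 285/968 + (-3 - 162)*(1/1154) = 285/968 - 165*1/1154 = 285/968 - 165/1154 = 84585/558536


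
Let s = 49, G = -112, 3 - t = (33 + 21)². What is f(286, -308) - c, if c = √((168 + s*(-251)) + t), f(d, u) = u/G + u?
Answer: -1221/4 - 2*I*√3761 ≈ -305.25 - 122.65*I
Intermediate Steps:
t = -2913 (t = 3 - (33 + 21)² = 3 - 1*54² = 3 - 1*2916 = 3 - 2916 = -2913)
f(d, u) = 111*u/112 (f(d, u) = u/(-112) + u = u*(-1/112) + u = -u/112 + u = 111*u/112)
c = 2*I*√3761 (c = √((168 + 49*(-251)) - 2913) = √((168 - 12299) - 2913) = √(-12131 - 2913) = √(-15044) = 2*I*√3761 ≈ 122.65*I)
f(286, -308) - c = (111/112)*(-308) - 2*I*√3761 = -1221/4 - 2*I*√3761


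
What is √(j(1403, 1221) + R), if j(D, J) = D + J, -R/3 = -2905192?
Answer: 10*√87182 ≈ 2952.7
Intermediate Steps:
R = 8715576 (R = -3*(-2905192) = 8715576)
√(j(1403, 1221) + R) = √((1403 + 1221) + 8715576) = √(2624 + 8715576) = √8718200 = 10*√87182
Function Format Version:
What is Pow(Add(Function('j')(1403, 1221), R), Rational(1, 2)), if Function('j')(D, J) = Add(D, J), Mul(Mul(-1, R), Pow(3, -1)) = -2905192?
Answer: Mul(10, Pow(87182, Rational(1, 2))) ≈ 2952.7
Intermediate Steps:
R = 8715576 (R = Mul(-3, -2905192) = 8715576)
Pow(Add(Function('j')(1403, 1221), R), Rational(1, 2)) = Pow(Add(Add(1403, 1221), 8715576), Rational(1, 2)) = Pow(Add(2624, 8715576), Rational(1, 2)) = Pow(8718200, Rational(1, 2)) = Mul(10, Pow(87182, Rational(1, 2)))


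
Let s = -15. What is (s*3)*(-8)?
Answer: 360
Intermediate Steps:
(s*3)*(-8) = -15*3*(-8) = -45*(-8) = 360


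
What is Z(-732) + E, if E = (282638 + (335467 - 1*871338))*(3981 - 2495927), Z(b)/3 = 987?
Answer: 631042964379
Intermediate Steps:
Z(b) = 2961 (Z(b) = 3*987 = 2961)
E = 631042961418 (E = (282638 + (335467 - 871338))*(-2491946) = (282638 - 535871)*(-2491946) = -253233*(-2491946) = 631042961418)
Z(-732) + E = 2961 + 631042961418 = 631042964379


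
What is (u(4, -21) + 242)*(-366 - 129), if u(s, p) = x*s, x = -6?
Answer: -107910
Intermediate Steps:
u(s, p) = -6*s
(u(4, -21) + 242)*(-366 - 129) = (-6*4 + 242)*(-366 - 129) = (-24 + 242)*(-495) = 218*(-495) = -107910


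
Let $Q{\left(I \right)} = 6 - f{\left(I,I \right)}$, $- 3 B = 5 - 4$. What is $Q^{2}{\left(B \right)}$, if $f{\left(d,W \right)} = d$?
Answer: $\frac{361}{9} \approx 40.111$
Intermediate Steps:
$B = - \frac{1}{3}$ ($B = - \frac{5 - 4}{3} = \left(- \frac{1}{3}\right) 1 = - \frac{1}{3} \approx -0.33333$)
$Q{\left(I \right)} = 6 - I$
$Q^{2}{\left(B \right)} = \left(6 - - \frac{1}{3}\right)^{2} = \left(6 + \frac{1}{3}\right)^{2} = \left(\frac{19}{3}\right)^{2} = \frac{361}{9}$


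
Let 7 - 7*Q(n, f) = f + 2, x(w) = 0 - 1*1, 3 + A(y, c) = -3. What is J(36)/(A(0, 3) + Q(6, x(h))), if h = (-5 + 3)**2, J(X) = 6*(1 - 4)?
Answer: 7/2 ≈ 3.5000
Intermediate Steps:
A(y, c) = -6 (A(y, c) = -3 - 3 = -6)
J(X) = -18 (J(X) = 6*(-3) = -18)
h = 4 (h = (-2)**2 = 4)
x(w) = -1 (x(w) = 0 - 1 = -1)
Q(n, f) = 5/7 - f/7 (Q(n, f) = 1 - (f + 2)/7 = 1 - (2 + f)/7 = 1 + (-2/7 - f/7) = 5/7 - f/7)
J(36)/(A(0, 3) + Q(6, x(h))) = -18/(-6 + (5/7 - 1/7*(-1))) = -18/(-6 + (5/7 + 1/7)) = -18/(-6 + 6/7) = -18/(-36/7) = -7/36*(-18) = 7/2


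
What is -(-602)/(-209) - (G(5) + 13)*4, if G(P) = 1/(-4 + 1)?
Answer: -33574/627 ≈ -53.547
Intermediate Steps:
G(P) = -⅓ (G(P) = 1/(-3) = -⅓)
-(-602)/(-209) - (G(5) + 13)*4 = -(-602)/(-209) - (-⅓ + 13)*4 = -(-602)*(-1)/209 - 38*4/3 = -14*43/209 - 1*152/3 = -602/209 - 152/3 = -33574/627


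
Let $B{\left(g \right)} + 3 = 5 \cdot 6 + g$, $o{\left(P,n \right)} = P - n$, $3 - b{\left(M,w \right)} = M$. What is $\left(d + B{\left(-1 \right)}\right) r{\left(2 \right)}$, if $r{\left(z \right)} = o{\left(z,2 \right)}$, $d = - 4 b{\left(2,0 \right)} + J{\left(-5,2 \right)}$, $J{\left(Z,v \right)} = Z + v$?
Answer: $0$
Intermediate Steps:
$b{\left(M,w \right)} = 3 - M$
$d = -7$ ($d = - 4 \left(3 - 2\right) + \left(-5 + 2\right) = - 4 \left(3 - 2\right) - 3 = \left(-4\right) 1 - 3 = -4 - 3 = -7$)
$r{\left(z \right)} = -2 + z$ ($r{\left(z \right)} = z - 2 = -2 + z$)
$B{\left(g \right)} = 27 + g$ ($B{\left(g \right)} = -3 + \left(5 \cdot 6 + g\right) = -3 + \left(30 + g\right) = 27 + g$)
$\left(d + B{\left(-1 \right)}\right) r{\left(2 \right)} = \left(-7 + \left(27 - 1\right)\right) \left(-2 + 2\right) = \left(-7 + 26\right) 0 = 19 \cdot 0 = 0$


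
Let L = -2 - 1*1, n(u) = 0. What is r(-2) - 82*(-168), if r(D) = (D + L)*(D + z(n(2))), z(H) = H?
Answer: 13786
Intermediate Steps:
L = -3 (L = -2 - 1 = -3)
r(D) = D*(-3 + D) (r(D) = (D - 3)*(D + 0) = (-3 + D)*D = D*(-3 + D))
r(-2) - 82*(-168) = -2*(-3 - 2) - 82*(-168) = -2*(-5) + 13776 = 10 + 13776 = 13786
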